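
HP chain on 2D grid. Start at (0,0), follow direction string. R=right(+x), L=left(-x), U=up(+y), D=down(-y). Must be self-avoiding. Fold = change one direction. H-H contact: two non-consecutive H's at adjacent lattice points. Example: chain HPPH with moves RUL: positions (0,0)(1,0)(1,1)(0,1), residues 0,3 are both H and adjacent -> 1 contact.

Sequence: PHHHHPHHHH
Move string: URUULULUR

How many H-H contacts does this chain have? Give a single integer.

Positions: [(0, 0), (0, 1), (1, 1), (1, 2), (1, 3), (0, 3), (0, 4), (-1, 4), (-1, 5), (0, 5)]
H-H contact: residue 6 @(0,4) - residue 9 @(0, 5)

Answer: 1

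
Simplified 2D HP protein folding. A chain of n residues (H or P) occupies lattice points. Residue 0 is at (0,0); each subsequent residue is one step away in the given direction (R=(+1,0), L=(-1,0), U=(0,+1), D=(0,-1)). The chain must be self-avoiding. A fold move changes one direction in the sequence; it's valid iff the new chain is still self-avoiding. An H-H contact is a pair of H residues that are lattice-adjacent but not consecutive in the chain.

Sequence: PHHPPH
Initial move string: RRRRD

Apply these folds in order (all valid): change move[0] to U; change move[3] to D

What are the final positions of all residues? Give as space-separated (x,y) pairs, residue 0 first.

Answer: (0,0) (0,1) (1,1) (2,1) (2,0) (2,-1)

Derivation:
Initial moves: RRRRD
Fold: move[0]->U => URRRD (positions: [(0, 0), (0, 1), (1, 1), (2, 1), (3, 1), (3, 0)])
Fold: move[3]->D => URRDD (positions: [(0, 0), (0, 1), (1, 1), (2, 1), (2, 0), (2, -1)])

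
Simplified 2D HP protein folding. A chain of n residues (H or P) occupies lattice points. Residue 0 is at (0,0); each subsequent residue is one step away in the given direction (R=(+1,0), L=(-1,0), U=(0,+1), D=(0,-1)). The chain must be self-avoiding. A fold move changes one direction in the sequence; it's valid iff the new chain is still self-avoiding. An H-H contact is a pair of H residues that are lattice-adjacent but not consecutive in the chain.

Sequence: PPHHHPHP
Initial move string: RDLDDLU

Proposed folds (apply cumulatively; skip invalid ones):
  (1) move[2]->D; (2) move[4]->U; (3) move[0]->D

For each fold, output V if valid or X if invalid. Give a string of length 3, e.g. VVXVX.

Initial: RDLDDLU -> [(0, 0), (1, 0), (1, -1), (0, -1), (0, -2), (0, -3), (-1, -3), (-1, -2)]
Fold 1: move[2]->D => RDDDDLU VALID
Fold 2: move[4]->U => RDDDULU INVALID (collision), skipped
Fold 3: move[0]->D => DDDDDLU VALID

Answer: VXV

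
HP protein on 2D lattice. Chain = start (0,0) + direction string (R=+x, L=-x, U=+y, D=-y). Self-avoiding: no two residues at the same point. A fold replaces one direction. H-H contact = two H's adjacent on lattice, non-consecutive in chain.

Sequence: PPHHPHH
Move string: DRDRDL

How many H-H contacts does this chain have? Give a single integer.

Answer: 1

Derivation:
Positions: [(0, 0), (0, -1), (1, -1), (1, -2), (2, -2), (2, -3), (1, -3)]
H-H contact: residue 3 @(1,-2) - residue 6 @(1, -3)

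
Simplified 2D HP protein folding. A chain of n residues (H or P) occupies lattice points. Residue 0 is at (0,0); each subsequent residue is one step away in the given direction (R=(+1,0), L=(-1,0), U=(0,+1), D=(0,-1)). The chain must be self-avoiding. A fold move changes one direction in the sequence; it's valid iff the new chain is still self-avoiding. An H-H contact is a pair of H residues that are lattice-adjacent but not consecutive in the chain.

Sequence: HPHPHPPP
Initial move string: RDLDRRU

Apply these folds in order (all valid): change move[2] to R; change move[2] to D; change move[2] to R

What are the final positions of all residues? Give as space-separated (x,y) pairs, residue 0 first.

Answer: (0,0) (1,0) (1,-1) (2,-1) (2,-2) (3,-2) (4,-2) (4,-1)

Derivation:
Initial moves: RDLDRRU
Fold: move[2]->R => RDRDRRU (positions: [(0, 0), (1, 0), (1, -1), (2, -1), (2, -2), (3, -2), (4, -2), (4, -1)])
Fold: move[2]->D => RDDDRRU (positions: [(0, 0), (1, 0), (1, -1), (1, -2), (1, -3), (2, -3), (3, -3), (3, -2)])
Fold: move[2]->R => RDRDRRU (positions: [(0, 0), (1, 0), (1, -1), (2, -1), (2, -2), (3, -2), (4, -2), (4, -1)])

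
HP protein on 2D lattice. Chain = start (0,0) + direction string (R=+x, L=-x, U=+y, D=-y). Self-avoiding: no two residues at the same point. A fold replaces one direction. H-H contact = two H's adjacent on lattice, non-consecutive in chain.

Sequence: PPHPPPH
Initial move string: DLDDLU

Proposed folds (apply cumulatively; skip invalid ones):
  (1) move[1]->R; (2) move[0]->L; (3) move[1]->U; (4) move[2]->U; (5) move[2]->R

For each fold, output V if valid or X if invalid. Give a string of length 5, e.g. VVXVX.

Initial: DLDDLU -> [(0, 0), (0, -1), (-1, -1), (-1, -2), (-1, -3), (-2, -3), (-2, -2)]
Fold 1: move[1]->R => DRDDLU VALID
Fold 2: move[0]->L => LRDDLU INVALID (collision), skipped
Fold 3: move[1]->U => DUDDLU INVALID (collision), skipped
Fold 4: move[2]->U => DRUDLU INVALID (collision), skipped
Fold 5: move[2]->R => DRRDLU INVALID (collision), skipped

Answer: VXXXX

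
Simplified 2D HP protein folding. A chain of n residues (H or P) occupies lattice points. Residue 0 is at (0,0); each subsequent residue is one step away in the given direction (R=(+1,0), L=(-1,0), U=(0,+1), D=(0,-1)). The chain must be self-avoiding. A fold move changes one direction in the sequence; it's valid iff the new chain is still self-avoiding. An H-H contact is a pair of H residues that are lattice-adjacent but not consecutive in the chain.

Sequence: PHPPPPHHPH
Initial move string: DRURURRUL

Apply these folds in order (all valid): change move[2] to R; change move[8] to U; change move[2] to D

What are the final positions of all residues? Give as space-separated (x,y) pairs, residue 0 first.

Initial moves: DRURURRUL
Fold: move[2]->R => DRRRURRUL (positions: [(0, 0), (0, -1), (1, -1), (2, -1), (3, -1), (3, 0), (4, 0), (5, 0), (5, 1), (4, 1)])
Fold: move[8]->U => DRRRURRUU (positions: [(0, 0), (0, -1), (1, -1), (2, -1), (3, -1), (3, 0), (4, 0), (5, 0), (5, 1), (5, 2)])
Fold: move[2]->D => DRDRURRUU (positions: [(0, 0), (0, -1), (1, -1), (1, -2), (2, -2), (2, -1), (3, -1), (4, -1), (4, 0), (4, 1)])

Answer: (0,0) (0,-1) (1,-1) (1,-2) (2,-2) (2,-1) (3,-1) (4,-1) (4,0) (4,1)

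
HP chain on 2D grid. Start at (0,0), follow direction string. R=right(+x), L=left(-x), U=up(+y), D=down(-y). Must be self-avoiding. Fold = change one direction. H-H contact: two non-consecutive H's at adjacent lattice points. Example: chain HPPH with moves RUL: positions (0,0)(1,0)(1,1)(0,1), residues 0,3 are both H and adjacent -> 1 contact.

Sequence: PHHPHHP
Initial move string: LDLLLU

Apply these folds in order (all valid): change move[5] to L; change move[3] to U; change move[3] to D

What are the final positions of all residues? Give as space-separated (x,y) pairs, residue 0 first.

Answer: (0,0) (-1,0) (-1,-1) (-2,-1) (-2,-2) (-3,-2) (-4,-2)

Derivation:
Initial moves: LDLLLU
Fold: move[5]->L => LDLLLL (positions: [(0, 0), (-1, 0), (-1, -1), (-2, -1), (-3, -1), (-4, -1), (-5, -1)])
Fold: move[3]->U => LDLULL (positions: [(0, 0), (-1, 0), (-1, -1), (-2, -1), (-2, 0), (-3, 0), (-4, 0)])
Fold: move[3]->D => LDLDLL (positions: [(0, 0), (-1, 0), (-1, -1), (-2, -1), (-2, -2), (-3, -2), (-4, -2)])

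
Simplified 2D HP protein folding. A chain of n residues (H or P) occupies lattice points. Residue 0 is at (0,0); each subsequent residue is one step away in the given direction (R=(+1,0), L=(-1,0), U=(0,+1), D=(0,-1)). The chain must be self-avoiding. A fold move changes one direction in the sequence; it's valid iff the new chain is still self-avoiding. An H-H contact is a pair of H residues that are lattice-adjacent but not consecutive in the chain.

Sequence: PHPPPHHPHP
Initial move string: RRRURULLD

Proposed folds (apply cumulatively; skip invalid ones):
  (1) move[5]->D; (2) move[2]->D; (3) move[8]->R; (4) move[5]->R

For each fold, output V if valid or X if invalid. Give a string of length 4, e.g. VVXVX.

Answer: XXXX

Derivation:
Initial: RRRURULLD -> [(0, 0), (1, 0), (2, 0), (3, 0), (3, 1), (4, 1), (4, 2), (3, 2), (2, 2), (2, 1)]
Fold 1: move[5]->D => RRRURDLLD INVALID (collision), skipped
Fold 2: move[2]->D => RRDURULLD INVALID (collision), skipped
Fold 3: move[8]->R => RRRURULLR INVALID (collision), skipped
Fold 4: move[5]->R => RRRURRLLD INVALID (collision), skipped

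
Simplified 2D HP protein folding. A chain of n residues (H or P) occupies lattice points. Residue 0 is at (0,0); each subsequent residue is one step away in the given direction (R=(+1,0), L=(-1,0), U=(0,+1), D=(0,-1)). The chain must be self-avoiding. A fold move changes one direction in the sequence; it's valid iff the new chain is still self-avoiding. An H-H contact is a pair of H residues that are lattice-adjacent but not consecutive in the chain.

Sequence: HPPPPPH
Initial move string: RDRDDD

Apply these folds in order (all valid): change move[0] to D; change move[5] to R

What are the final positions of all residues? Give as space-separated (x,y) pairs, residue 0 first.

Answer: (0,0) (0,-1) (0,-2) (1,-2) (1,-3) (1,-4) (2,-4)

Derivation:
Initial moves: RDRDDD
Fold: move[0]->D => DDRDDD (positions: [(0, 0), (0, -1), (0, -2), (1, -2), (1, -3), (1, -4), (1, -5)])
Fold: move[5]->R => DDRDDR (positions: [(0, 0), (0, -1), (0, -2), (1, -2), (1, -3), (1, -4), (2, -4)])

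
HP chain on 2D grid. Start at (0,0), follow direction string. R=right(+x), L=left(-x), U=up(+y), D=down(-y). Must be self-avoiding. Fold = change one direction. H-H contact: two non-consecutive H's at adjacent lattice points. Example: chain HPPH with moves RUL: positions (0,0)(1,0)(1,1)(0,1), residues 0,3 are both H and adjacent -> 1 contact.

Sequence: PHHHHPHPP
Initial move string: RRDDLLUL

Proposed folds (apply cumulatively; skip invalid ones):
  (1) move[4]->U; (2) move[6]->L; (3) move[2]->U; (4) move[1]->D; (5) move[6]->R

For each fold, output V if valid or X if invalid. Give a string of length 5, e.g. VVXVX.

Initial: RRDDLLUL -> [(0, 0), (1, 0), (2, 0), (2, -1), (2, -2), (1, -2), (0, -2), (0, -1), (-1, -1)]
Fold 1: move[4]->U => RRDDULUL INVALID (collision), skipped
Fold 2: move[6]->L => RRDDLLLL VALID
Fold 3: move[2]->U => RRUDLLLL INVALID (collision), skipped
Fold 4: move[1]->D => RDDDLLLL VALID
Fold 5: move[6]->R => RDDDLLRL INVALID (collision), skipped

Answer: XVXVX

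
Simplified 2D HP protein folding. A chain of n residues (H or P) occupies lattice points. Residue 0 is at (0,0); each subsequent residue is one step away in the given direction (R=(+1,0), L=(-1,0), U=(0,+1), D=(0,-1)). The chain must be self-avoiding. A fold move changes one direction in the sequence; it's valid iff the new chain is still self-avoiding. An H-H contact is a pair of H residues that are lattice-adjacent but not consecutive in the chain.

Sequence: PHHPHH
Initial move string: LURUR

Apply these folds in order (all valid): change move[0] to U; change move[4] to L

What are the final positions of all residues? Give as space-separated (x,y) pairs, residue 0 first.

Answer: (0,0) (0,1) (0,2) (1,2) (1,3) (0,3)

Derivation:
Initial moves: LURUR
Fold: move[0]->U => UURUR (positions: [(0, 0), (0, 1), (0, 2), (1, 2), (1, 3), (2, 3)])
Fold: move[4]->L => UURUL (positions: [(0, 0), (0, 1), (0, 2), (1, 2), (1, 3), (0, 3)])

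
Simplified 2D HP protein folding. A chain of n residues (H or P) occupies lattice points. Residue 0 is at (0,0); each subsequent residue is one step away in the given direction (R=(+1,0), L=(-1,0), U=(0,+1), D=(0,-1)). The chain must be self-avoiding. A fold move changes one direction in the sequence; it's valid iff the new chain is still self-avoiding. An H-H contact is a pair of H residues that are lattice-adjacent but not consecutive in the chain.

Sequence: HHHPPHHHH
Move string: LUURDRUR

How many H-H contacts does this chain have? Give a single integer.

Answer: 2

Derivation:
Positions: [(0, 0), (-1, 0), (-1, 1), (-1, 2), (0, 2), (0, 1), (1, 1), (1, 2), (2, 2)]
H-H contact: residue 0 @(0,0) - residue 5 @(0, 1)
H-H contact: residue 2 @(-1,1) - residue 5 @(0, 1)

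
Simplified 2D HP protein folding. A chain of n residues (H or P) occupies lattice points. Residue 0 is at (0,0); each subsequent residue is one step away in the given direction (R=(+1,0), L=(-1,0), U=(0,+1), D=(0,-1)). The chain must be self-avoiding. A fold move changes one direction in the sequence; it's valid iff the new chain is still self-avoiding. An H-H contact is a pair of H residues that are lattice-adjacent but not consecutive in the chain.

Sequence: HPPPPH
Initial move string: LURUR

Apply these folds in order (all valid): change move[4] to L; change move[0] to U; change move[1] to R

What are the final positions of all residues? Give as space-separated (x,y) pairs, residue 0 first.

Answer: (0,0) (0,1) (1,1) (2,1) (2,2) (1,2)

Derivation:
Initial moves: LURUR
Fold: move[4]->L => LURUL (positions: [(0, 0), (-1, 0), (-1, 1), (0, 1), (0, 2), (-1, 2)])
Fold: move[0]->U => UURUL (positions: [(0, 0), (0, 1), (0, 2), (1, 2), (1, 3), (0, 3)])
Fold: move[1]->R => URRUL (positions: [(0, 0), (0, 1), (1, 1), (2, 1), (2, 2), (1, 2)])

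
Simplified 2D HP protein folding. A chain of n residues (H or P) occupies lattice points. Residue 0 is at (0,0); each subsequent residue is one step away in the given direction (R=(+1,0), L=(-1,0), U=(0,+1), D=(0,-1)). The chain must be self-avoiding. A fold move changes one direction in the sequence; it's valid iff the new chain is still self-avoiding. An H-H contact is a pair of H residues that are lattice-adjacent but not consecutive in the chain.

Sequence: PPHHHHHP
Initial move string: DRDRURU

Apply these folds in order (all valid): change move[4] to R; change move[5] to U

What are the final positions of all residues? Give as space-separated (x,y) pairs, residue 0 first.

Initial moves: DRDRURU
Fold: move[4]->R => DRDRRRU (positions: [(0, 0), (0, -1), (1, -1), (1, -2), (2, -2), (3, -2), (4, -2), (4, -1)])
Fold: move[5]->U => DRDRRUU (positions: [(0, 0), (0, -1), (1, -1), (1, -2), (2, -2), (3, -2), (3, -1), (3, 0)])

Answer: (0,0) (0,-1) (1,-1) (1,-2) (2,-2) (3,-2) (3,-1) (3,0)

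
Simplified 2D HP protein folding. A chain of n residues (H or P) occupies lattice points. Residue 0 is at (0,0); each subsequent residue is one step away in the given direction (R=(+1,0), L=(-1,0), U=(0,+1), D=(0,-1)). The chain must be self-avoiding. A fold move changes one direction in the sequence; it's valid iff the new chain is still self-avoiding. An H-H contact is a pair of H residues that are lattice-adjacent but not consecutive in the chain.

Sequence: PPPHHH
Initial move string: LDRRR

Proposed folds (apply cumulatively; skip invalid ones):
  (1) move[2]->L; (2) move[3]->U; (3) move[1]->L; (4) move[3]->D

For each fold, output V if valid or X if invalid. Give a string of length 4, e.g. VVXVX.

Initial: LDRRR -> [(0, 0), (-1, 0), (-1, -1), (0, -1), (1, -1), (2, -1)]
Fold 1: move[2]->L => LDLRR INVALID (collision), skipped
Fold 2: move[3]->U => LDRUR INVALID (collision), skipped
Fold 3: move[1]->L => LLRRR INVALID (collision), skipped
Fold 4: move[3]->D => LDRDR VALID

Answer: XXXV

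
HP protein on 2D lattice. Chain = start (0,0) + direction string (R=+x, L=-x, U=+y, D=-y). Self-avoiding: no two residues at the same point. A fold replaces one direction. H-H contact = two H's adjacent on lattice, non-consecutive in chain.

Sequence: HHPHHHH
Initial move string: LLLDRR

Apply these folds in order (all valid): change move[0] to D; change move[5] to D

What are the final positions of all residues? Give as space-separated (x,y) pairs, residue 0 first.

Initial moves: LLLDRR
Fold: move[0]->D => DLLDRR (positions: [(0, 0), (0, -1), (-1, -1), (-2, -1), (-2, -2), (-1, -2), (0, -2)])
Fold: move[5]->D => DLLDRD (positions: [(0, 0), (0, -1), (-1, -1), (-2, -1), (-2, -2), (-1, -2), (-1, -3)])

Answer: (0,0) (0,-1) (-1,-1) (-2,-1) (-2,-2) (-1,-2) (-1,-3)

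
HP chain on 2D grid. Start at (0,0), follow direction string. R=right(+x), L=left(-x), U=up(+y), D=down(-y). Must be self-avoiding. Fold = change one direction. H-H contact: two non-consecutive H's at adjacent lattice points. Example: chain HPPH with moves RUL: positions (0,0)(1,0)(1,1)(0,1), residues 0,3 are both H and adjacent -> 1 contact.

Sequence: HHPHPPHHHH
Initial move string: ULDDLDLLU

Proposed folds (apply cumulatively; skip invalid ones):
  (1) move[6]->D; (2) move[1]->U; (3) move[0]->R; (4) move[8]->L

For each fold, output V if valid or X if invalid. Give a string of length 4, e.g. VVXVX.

Answer: VXXV

Derivation:
Initial: ULDDLDLLU -> [(0, 0), (0, 1), (-1, 1), (-1, 0), (-1, -1), (-2, -1), (-2, -2), (-3, -2), (-4, -2), (-4, -1)]
Fold 1: move[6]->D => ULDDLDDLU VALID
Fold 2: move[1]->U => UUDDLDDLU INVALID (collision), skipped
Fold 3: move[0]->R => RLDDLDDLU INVALID (collision), skipped
Fold 4: move[8]->L => ULDDLDDLL VALID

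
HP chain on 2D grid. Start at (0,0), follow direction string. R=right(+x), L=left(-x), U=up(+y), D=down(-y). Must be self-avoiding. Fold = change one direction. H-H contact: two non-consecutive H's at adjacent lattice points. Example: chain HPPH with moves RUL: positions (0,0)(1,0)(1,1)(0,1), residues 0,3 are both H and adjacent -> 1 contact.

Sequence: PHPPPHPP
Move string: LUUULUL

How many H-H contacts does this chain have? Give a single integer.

Answer: 0

Derivation:
Positions: [(0, 0), (-1, 0), (-1, 1), (-1, 2), (-1, 3), (-2, 3), (-2, 4), (-3, 4)]
No H-H contacts found.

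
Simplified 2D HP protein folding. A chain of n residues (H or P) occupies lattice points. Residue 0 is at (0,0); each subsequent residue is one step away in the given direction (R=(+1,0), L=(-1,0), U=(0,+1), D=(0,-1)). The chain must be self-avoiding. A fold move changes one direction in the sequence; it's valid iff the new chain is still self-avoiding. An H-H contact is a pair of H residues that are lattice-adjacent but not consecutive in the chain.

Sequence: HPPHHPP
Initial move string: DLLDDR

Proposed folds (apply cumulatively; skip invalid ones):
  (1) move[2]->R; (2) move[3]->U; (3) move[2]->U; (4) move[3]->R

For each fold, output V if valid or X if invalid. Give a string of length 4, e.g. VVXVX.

Initial: DLLDDR -> [(0, 0), (0, -1), (-1, -1), (-2, -1), (-2, -2), (-2, -3), (-1, -3)]
Fold 1: move[2]->R => DLRDDR INVALID (collision), skipped
Fold 2: move[3]->U => DLLUDR INVALID (collision), skipped
Fold 3: move[2]->U => DLUDDR INVALID (collision), skipped
Fold 4: move[3]->R => DLLRDR INVALID (collision), skipped

Answer: XXXX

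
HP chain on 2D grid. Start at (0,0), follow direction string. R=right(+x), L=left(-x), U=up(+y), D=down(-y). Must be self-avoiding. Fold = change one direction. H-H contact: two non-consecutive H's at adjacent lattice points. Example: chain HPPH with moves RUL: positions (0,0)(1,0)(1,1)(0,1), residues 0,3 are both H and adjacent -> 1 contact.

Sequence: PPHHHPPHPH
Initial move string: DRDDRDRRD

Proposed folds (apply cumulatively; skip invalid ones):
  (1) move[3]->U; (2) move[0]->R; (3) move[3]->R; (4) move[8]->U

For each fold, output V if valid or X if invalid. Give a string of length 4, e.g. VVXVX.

Initial: DRDDRDRRD -> [(0, 0), (0, -1), (1, -1), (1, -2), (1, -3), (2, -3), (2, -4), (3, -4), (4, -4), (4, -5)]
Fold 1: move[3]->U => DRDURDRRD INVALID (collision), skipped
Fold 2: move[0]->R => RRDDRDRRD VALID
Fold 3: move[3]->R => RRDRRDRRD VALID
Fold 4: move[8]->U => RRDRRDRRU VALID

Answer: XVVV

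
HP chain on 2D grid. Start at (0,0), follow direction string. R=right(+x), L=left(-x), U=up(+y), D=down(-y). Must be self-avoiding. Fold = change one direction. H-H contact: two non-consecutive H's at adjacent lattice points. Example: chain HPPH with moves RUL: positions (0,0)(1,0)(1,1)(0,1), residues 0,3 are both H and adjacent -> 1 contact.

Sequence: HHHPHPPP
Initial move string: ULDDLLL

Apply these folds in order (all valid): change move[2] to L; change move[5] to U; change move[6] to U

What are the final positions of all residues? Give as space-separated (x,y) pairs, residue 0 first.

Initial moves: ULDDLLL
Fold: move[2]->L => ULLDLLL (positions: [(0, 0), (0, 1), (-1, 1), (-2, 1), (-2, 0), (-3, 0), (-4, 0), (-5, 0)])
Fold: move[5]->U => ULLDLUL (positions: [(0, 0), (0, 1), (-1, 1), (-2, 1), (-2, 0), (-3, 0), (-3, 1), (-4, 1)])
Fold: move[6]->U => ULLDLUU (positions: [(0, 0), (0, 1), (-1, 1), (-2, 1), (-2, 0), (-3, 0), (-3, 1), (-3, 2)])

Answer: (0,0) (0,1) (-1,1) (-2,1) (-2,0) (-3,0) (-3,1) (-3,2)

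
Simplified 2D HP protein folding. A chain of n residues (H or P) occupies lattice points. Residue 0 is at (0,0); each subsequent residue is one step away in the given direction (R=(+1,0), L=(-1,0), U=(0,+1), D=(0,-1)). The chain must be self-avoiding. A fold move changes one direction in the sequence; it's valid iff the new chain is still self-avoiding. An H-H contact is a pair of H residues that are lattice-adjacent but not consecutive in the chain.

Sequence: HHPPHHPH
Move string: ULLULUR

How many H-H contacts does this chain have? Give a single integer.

Positions: [(0, 0), (0, 1), (-1, 1), (-2, 1), (-2, 2), (-3, 2), (-3, 3), (-2, 3)]
H-H contact: residue 4 @(-2,2) - residue 7 @(-2, 3)

Answer: 1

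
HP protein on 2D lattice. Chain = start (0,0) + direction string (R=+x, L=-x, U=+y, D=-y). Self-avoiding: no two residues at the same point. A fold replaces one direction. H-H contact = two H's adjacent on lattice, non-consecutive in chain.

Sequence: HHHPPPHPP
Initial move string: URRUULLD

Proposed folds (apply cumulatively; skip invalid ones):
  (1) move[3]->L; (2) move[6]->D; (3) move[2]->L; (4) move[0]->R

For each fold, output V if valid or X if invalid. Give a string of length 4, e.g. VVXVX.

Answer: XXXV

Derivation:
Initial: URRUULLD -> [(0, 0), (0, 1), (1, 1), (2, 1), (2, 2), (2, 3), (1, 3), (0, 3), (0, 2)]
Fold 1: move[3]->L => URRLULLD INVALID (collision), skipped
Fold 2: move[6]->D => URRUULDD INVALID (collision), skipped
Fold 3: move[2]->L => URLUULLD INVALID (collision), skipped
Fold 4: move[0]->R => RRRUULLD VALID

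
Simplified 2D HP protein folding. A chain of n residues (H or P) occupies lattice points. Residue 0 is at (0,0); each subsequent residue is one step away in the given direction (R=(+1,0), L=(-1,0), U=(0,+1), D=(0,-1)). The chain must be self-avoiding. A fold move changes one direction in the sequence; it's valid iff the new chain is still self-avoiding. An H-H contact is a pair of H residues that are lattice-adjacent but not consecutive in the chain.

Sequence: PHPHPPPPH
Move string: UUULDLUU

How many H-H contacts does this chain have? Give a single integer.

Answer: 0

Derivation:
Positions: [(0, 0), (0, 1), (0, 2), (0, 3), (-1, 3), (-1, 2), (-2, 2), (-2, 3), (-2, 4)]
No H-H contacts found.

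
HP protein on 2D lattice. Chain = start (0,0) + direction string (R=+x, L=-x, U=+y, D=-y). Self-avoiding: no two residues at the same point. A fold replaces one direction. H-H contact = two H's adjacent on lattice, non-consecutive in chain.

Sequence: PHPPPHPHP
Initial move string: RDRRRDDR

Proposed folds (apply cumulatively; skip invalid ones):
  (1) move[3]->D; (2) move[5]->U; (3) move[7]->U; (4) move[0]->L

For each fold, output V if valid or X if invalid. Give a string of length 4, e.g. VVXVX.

Answer: VXXV

Derivation:
Initial: RDRRRDDR -> [(0, 0), (1, 0), (1, -1), (2, -1), (3, -1), (4, -1), (4, -2), (4, -3), (5, -3)]
Fold 1: move[3]->D => RDRDRDDR VALID
Fold 2: move[5]->U => RDRDRUDR INVALID (collision), skipped
Fold 3: move[7]->U => RDRDRDDU INVALID (collision), skipped
Fold 4: move[0]->L => LDRDRDDR VALID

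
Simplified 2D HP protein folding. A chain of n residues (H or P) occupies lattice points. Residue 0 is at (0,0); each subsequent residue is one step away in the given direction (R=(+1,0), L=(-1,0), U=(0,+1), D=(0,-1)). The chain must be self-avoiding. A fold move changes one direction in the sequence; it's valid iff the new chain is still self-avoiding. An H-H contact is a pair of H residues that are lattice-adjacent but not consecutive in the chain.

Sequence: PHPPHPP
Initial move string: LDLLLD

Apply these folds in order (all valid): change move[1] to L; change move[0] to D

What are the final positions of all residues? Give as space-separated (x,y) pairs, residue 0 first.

Answer: (0,0) (0,-1) (-1,-1) (-2,-1) (-3,-1) (-4,-1) (-4,-2)

Derivation:
Initial moves: LDLLLD
Fold: move[1]->L => LLLLLD (positions: [(0, 0), (-1, 0), (-2, 0), (-3, 0), (-4, 0), (-5, 0), (-5, -1)])
Fold: move[0]->D => DLLLLD (positions: [(0, 0), (0, -1), (-1, -1), (-2, -1), (-3, -1), (-4, -1), (-4, -2)])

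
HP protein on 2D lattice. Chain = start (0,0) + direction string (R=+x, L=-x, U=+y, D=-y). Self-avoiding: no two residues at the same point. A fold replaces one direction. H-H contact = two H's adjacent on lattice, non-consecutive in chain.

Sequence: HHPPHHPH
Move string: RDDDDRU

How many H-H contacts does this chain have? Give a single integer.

Answer: 1

Derivation:
Positions: [(0, 0), (1, 0), (1, -1), (1, -2), (1, -3), (1, -4), (2, -4), (2, -3)]
H-H contact: residue 4 @(1,-3) - residue 7 @(2, -3)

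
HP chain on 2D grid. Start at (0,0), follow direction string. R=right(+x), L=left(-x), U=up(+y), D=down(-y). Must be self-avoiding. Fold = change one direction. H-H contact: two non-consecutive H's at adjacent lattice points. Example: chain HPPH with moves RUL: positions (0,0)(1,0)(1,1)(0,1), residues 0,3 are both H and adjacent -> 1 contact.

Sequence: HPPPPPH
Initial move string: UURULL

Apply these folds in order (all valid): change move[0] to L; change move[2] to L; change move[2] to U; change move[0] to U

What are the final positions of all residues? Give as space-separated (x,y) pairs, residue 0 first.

Answer: (0,0) (0,1) (0,2) (0,3) (0,4) (-1,4) (-2,4)

Derivation:
Initial moves: UURULL
Fold: move[0]->L => LURULL (positions: [(0, 0), (-1, 0), (-1, 1), (0, 1), (0, 2), (-1, 2), (-2, 2)])
Fold: move[2]->L => LULULL (positions: [(0, 0), (-1, 0), (-1, 1), (-2, 1), (-2, 2), (-3, 2), (-4, 2)])
Fold: move[2]->U => LUUULL (positions: [(0, 0), (-1, 0), (-1, 1), (-1, 2), (-1, 3), (-2, 3), (-3, 3)])
Fold: move[0]->U => UUUULL (positions: [(0, 0), (0, 1), (0, 2), (0, 3), (0, 4), (-1, 4), (-2, 4)])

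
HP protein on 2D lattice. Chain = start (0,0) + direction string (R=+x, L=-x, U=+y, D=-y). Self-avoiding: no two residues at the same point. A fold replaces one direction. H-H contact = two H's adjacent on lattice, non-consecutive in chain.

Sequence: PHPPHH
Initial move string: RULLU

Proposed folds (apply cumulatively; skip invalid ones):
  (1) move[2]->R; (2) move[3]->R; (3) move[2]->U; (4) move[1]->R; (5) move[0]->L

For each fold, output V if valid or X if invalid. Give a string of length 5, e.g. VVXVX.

Answer: XXVVX

Derivation:
Initial: RULLU -> [(0, 0), (1, 0), (1, 1), (0, 1), (-1, 1), (-1, 2)]
Fold 1: move[2]->R => RURLU INVALID (collision), skipped
Fold 2: move[3]->R => RULRU INVALID (collision), skipped
Fold 3: move[2]->U => RUULU VALID
Fold 4: move[1]->R => RRULU VALID
Fold 5: move[0]->L => LRULU INVALID (collision), skipped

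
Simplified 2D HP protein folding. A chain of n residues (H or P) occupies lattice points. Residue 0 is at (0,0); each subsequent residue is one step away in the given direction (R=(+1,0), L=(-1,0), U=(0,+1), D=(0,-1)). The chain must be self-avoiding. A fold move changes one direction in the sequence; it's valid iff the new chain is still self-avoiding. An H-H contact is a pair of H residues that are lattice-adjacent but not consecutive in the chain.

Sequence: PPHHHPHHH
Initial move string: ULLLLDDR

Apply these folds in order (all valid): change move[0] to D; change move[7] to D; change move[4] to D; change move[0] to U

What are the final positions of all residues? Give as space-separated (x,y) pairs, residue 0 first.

Initial moves: ULLLLDDR
Fold: move[0]->D => DLLLLDDR (positions: [(0, 0), (0, -1), (-1, -1), (-2, -1), (-3, -1), (-4, -1), (-4, -2), (-4, -3), (-3, -3)])
Fold: move[7]->D => DLLLLDDD (positions: [(0, 0), (0, -1), (-1, -1), (-2, -1), (-3, -1), (-4, -1), (-4, -2), (-4, -3), (-4, -4)])
Fold: move[4]->D => DLLLDDDD (positions: [(0, 0), (0, -1), (-1, -1), (-2, -1), (-3, -1), (-3, -2), (-3, -3), (-3, -4), (-3, -5)])
Fold: move[0]->U => ULLLDDDD (positions: [(0, 0), (0, 1), (-1, 1), (-2, 1), (-3, 1), (-3, 0), (-3, -1), (-3, -2), (-3, -3)])

Answer: (0,0) (0,1) (-1,1) (-2,1) (-3,1) (-3,0) (-3,-1) (-3,-2) (-3,-3)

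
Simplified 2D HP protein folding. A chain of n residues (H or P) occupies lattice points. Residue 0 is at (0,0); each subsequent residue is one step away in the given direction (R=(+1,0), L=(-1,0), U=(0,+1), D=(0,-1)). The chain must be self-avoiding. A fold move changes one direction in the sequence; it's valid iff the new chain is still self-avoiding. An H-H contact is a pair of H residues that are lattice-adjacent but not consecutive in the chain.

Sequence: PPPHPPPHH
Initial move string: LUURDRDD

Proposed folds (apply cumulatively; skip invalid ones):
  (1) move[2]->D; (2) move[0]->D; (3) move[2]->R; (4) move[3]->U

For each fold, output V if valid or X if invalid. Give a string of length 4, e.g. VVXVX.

Answer: XXVX

Derivation:
Initial: LUURDRDD -> [(0, 0), (-1, 0), (-1, 1), (-1, 2), (0, 2), (0, 1), (1, 1), (1, 0), (1, -1)]
Fold 1: move[2]->D => LUDRDRDD INVALID (collision), skipped
Fold 2: move[0]->D => DUURDRDD INVALID (collision), skipped
Fold 3: move[2]->R => LURRDRDD VALID
Fold 4: move[3]->U => LURUDRDD INVALID (collision), skipped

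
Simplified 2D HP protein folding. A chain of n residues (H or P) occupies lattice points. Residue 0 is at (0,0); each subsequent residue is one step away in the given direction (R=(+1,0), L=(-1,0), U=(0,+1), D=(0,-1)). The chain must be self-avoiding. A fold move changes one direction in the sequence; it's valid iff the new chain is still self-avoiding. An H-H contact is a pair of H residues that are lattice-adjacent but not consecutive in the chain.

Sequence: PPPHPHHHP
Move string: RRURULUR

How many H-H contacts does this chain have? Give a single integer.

Answer: 1

Derivation:
Positions: [(0, 0), (1, 0), (2, 0), (2, 1), (3, 1), (3, 2), (2, 2), (2, 3), (3, 3)]
H-H contact: residue 3 @(2,1) - residue 6 @(2, 2)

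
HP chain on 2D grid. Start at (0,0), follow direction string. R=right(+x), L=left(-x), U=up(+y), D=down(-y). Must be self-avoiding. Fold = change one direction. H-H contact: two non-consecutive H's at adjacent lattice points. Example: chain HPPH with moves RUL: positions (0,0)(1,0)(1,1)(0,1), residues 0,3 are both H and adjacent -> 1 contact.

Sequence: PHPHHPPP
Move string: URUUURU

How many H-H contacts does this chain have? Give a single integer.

Answer: 0

Derivation:
Positions: [(0, 0), (0, 1), (1, 1), (1, 2), (1, 3), (1, 4), (2, 4), (2, 5)]
No H-H contacts found.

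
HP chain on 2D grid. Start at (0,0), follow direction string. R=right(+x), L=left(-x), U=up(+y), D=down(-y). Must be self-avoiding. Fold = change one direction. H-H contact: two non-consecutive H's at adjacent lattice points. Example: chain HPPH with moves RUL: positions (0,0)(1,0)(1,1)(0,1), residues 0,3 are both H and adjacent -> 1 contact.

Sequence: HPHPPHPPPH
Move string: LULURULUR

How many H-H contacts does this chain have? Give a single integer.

Positions: [(0, 0), (-1, 0), (-1, 1), (-2, 1), (-2, 2), (-1, 2), (-1, 3), (-2, 3), (-2, 4), (-1, 4)]
H-H contact: residue 2 @(-1,1) - residue 5 @(-1, 2)

Answer: 1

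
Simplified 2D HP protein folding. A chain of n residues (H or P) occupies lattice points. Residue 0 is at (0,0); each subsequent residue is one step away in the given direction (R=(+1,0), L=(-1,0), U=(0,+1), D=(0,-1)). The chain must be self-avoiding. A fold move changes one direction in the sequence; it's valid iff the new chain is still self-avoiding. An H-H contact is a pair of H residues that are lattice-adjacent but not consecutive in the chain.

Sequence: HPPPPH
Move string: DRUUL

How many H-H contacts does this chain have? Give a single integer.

Answer: 1

Derivation:
Positions: [(0, 0), (0, -1), (1, -1), (1, 0), (1, 1), (0, 1)]
H-H contact: residue 0 @(0,0) - residue 5 @(0, 1)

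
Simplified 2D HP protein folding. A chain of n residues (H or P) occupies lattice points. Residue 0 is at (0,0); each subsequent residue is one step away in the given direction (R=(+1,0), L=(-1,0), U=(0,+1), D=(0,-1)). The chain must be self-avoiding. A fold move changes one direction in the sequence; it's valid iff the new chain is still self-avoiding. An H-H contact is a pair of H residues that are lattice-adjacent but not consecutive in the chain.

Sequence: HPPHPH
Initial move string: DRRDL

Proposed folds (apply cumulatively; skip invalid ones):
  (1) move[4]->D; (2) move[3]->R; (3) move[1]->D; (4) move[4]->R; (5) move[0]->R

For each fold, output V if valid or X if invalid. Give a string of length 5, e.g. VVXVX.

Initial: DRRDL -> [(0, 0), (0, -1), (1, -1), (2, -1), (2, -2), (1, -2)]
Fold 1: move[4]->D => DRRDD VALID
Fold 2: move[3]->R => DRRRD VALID
Fold 3: move[1]->D => DDRRD VALID
Fold 4: move[4]->R => DDRRR VALID
Fold 5: move[0]->R => RDRRR VALID

Answer: VVVVV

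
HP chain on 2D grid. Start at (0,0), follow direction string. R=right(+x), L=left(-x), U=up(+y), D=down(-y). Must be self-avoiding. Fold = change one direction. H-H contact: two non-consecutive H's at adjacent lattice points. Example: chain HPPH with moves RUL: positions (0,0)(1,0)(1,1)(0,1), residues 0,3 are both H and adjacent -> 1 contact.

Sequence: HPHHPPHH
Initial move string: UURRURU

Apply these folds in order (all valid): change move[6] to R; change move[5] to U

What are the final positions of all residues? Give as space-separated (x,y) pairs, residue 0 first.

Answer: (0,0) (0,1) (0,2) (1,2) (2,2) (2,3) (2,4) (3,4)

Derivation:
Initial moves: UURRURU
Fold: move[6]->R => UURRURR (positions: [(0, 0), (0, 1), (0, 2), (1, 2), (2, 2), (2, 3), (3, 3), (4, 3)])
Fold: move[5]->U => UURRUUR (positions: [(0, 0), (0, 1), (0, 2), (1, 2), (2, 2), (2, 3), (2, 4), (3, 4)])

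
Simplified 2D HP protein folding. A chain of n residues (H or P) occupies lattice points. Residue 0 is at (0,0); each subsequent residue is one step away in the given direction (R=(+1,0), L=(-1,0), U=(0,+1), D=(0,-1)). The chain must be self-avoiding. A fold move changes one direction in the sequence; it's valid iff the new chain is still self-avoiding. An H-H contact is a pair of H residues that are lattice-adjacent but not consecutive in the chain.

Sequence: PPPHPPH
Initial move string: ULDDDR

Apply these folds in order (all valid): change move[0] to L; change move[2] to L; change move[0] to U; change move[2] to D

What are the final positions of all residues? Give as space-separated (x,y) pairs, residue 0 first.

Answer: (0,0) (0,1) (-1,1) (-1,0) (-1,-1) (-1,-2) (0,-2)

Derivation:
Initial moves: ULDDDR
Fold: move[0]->L => LLDDDR (positions: [(0, 0), (-1, 0), (-2, 0), (-2, -1), (-2, -2), (-2, -3), (-1, -3)])
Fold: move[2]->L => LLLDDR (positions: [(0, 0), (-1, 0), (-2, 0), (-3, 0), (-3, -1), (-3, -2), (-2, -2)])
Fold: move[0]->U => ULLDDR (positions: [(0, 0), (0, 1), (-1, 1), (-2, 1), (-2, 0), (-2, -1), (-1, -1)])
Fold: move[2]->D => ULDDDR (positions: [(0, 0), (0, 1), (-1, 1), (-1, 0), (-1, -1), (-1, -2), (0, -2)])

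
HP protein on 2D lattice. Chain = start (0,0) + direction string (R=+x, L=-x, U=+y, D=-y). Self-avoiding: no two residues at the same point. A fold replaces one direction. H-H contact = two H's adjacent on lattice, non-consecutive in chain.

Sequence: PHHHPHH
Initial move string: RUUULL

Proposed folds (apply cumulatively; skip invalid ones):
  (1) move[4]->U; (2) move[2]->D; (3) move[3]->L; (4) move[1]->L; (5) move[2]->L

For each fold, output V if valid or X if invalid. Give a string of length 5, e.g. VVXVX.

Initial: RUUULL -> [(0, 0), (1, 0), (1, 1), (1, 2), (1, 3), (0, 3), (-1, 3)]
Fold 1: move[4]->U => RUUUUL VALID
Fold 2: move[2]->D => RUDUUL INVALID (collision), skipped
Fold 3: move[3]->L => RUULUL VALID
Fold 4: move[1]->L => RLULUL INVALID (collision), skipped
Fold 5: move[2]->L => RULLUL VALID

Answer: VXVXV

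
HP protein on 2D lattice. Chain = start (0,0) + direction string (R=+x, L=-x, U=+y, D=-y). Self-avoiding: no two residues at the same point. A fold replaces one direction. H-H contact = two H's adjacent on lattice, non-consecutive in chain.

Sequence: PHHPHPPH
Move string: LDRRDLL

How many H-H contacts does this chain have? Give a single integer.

Positions: [(0, 0), (-1, 0), (-1, -1), (0, -1), (1, -1), (1, -2), (0, -2), (-1, -2)]
H-H contact: residue 2 @(-1,-1) - residue 7 @(-1, -2)

Answer: 1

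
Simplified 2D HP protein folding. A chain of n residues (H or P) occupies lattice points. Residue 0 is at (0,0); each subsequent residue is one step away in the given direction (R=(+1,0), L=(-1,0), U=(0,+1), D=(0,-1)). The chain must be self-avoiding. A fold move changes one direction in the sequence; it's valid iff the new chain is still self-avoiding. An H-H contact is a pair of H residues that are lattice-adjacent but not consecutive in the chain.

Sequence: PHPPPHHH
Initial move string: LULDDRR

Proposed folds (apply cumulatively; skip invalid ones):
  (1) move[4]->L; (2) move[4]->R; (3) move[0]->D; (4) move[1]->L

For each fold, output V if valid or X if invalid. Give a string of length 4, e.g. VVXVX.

Initial: LULDDRR -> [(0, 0), (-1, 0), (-1, 1), (-2, 1), (-2, 0), (-2, -1), (-1, -1), (0, -1)]
Fold 1: move[4]->L => LULDLRR INVALID (collision), skipped
Fold 2: move[4]->R => LULDRRR INVALID (collision), skipped
Fold 3: move[0]->D => DULDDRR INVALID (collision), skipped
Fold 4: move[1]->L => LLLDDRR VALID

Answer: XXXV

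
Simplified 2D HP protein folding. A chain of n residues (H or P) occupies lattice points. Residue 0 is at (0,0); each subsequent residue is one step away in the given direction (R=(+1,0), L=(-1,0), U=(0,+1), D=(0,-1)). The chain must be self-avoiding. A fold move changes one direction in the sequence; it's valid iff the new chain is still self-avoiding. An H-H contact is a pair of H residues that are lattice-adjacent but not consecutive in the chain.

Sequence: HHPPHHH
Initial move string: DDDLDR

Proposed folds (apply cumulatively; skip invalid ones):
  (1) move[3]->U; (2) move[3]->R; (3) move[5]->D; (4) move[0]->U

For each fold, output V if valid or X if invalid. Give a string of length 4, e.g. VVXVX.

Answer: XVVX

Derivation:
Initial: DDDLDR -> [(0, 0), (0, -1), (0, -2), (0, -3), (-1, -3), (-1, -4), (0, -4)]
Fold 1: move[3]->U => DDDUDR INVALID (collision), skipped
Fold 2: move[3]->R => DDDRDR VALID
Fold 3: move[5]->D => DDDRDD VALID
Fold 4: move[0]->U => UDDRDD INVALID (collision), skipped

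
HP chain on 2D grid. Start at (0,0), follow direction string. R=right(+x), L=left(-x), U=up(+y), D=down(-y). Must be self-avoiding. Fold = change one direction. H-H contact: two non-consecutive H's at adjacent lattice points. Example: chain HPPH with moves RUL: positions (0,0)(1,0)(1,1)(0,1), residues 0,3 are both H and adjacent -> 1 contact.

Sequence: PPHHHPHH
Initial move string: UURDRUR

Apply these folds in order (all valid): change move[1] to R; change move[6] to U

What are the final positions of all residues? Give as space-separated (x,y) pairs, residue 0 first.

Initial moves: UURDRUR
Fold: move[1]->R => URRDRUR (positions: [(0, 0), (0, 1), (1, 1), (2, 1), (2, 0), (3, 0), (3, 1), (4, 1)])
Fold: move[6]->U => URRDRUU (positions: [(0, 0), (0, 1), (1, 1), (2, 1), (2, 0), (3, 0), (3, 1), (3, 2)])

Answer: (0,0) (0,1) (1,1) (2,1) (2,0) (3,0) (3,1) (3,2)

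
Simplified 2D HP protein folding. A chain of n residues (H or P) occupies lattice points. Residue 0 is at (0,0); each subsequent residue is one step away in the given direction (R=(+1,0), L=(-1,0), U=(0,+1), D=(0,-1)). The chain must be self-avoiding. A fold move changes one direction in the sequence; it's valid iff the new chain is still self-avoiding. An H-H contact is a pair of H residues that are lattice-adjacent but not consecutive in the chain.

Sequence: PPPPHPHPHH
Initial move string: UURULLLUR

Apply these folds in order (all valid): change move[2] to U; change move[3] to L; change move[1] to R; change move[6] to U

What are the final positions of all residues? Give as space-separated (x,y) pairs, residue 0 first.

Answer: (0,0) (0,1) (1,1) (1,2) (0,2) (-1,2) (-2,2) (-2,3) (-2,4) (-1,4)

Derivation:
Initial moves: UURULLLUR
Fold: move[2]->U => UUUULLLUR (positions: [(0, 0), (0, 1), (0, 2), (0, 3), (0, 4), (-1, 4), (-2, 4), (-3, 4), (-3, 5), (-2, 5)])
Fold: move[3]->L => UUULLLLUR (positions: [(0, 0), (0, 1), (0, 2), (0, 3), (-1, 3), (-2, 3), (-3, 3), (-4, 3), (-4, 4), (-3, 4)])
Fold: move[1]->R => URULLLLUR (positions: [(0, 0), (0, 1), (1, 1), (1, 2), (0, 2), (-1, 2), (-2, 2), (-3, 2), (-3, 3), (-2, 3)])
Fold: move[6]->U => URULLLUUR (positions: [(0, 0), (0, 1), (1, 1), (1, 2), (0, 2), (-1, 2), (-2, 2), (-2, 3), (-2, 4), (-1, 4)])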